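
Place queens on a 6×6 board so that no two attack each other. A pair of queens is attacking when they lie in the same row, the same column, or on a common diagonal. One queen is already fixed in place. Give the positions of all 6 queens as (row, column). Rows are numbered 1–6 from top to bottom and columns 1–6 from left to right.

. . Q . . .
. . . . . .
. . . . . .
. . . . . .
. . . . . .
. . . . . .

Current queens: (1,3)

Row 2: attacked by (1,3)→{2,3,4}. Safe: 1, 5, 6. Place at column 6.
Row 3: attacked by (1,3)→{1,3,5}; (2,6)→{5,6}. Safe: 2, 4. Place at column 2.
Row 4: attacked by (1,3)→{3,6}; (2,6)→{4,6}; (3,2)→{1,2,3}. Safe: 5. Place at column 5.
Row 5: attacked by (1,3)→{3}; (2,6)→{3,6}; (3,2)→{2,4}; (4,5)→{4,5,6}. Safe: 1. Place at column 1.
Row 6: attacked by (1,3)→{3}; (2,6)→{2,6}; (3,2)→{2,5}; (4,5)→{3,5}; (5,1)→{1,2}. Safe: 4. Place at column 4.
Columns [3, 6, 2, 5, 1, 4], r−c [-2, -4, 1, -1, 4, 2], r+c [4, 8, 5, 9, 6, 10] are all distinct, so no two queens attack.

(1,3) (2,6) (3,2) (4,5) (5,1) (6,4)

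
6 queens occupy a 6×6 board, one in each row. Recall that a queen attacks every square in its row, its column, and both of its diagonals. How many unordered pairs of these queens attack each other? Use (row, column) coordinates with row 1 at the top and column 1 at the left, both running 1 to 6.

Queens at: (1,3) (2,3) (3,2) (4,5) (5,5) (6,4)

5

Same column: (1,3)–(2,3) (column 3); (4,5)–(5,5) (column 5).
Same diagonal: (2,3)–(3,2) (|2−3| = |3−2| = 1); (2,3)–(4,5) (|2−4| = |3−5| = 2); (5,5)–(6,4) (|5−6| = |5−4| = 1).
Total attacking pairs: 5.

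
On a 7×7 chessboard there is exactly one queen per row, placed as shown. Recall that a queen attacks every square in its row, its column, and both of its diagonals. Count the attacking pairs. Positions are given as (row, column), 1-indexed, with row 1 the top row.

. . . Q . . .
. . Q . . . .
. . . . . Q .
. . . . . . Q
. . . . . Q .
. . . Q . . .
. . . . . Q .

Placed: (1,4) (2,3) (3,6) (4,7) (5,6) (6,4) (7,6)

Same column: (1,4)–(6,4) (column 4); (3,6)–(5,6) (column 6); (3,6)–(7,6) (column 6); (5,6)–(7,6) (column 6).
Same diagonal: (1,4)–(2,3) (|1−2| = |4−3| = 1); (1,4)–(3,6) (|1−3| = |4−6| = 2); (1,4)–(4,7) (|1−4| = |4−7| = 3); (2,3)–(5,6) (|2−5| = |3−6| = 3); (3,6)–(4,7) (|3−4| = |6−7| = 1); (4,7)–(5,6) (|4−5| = |7−6| = 1).
Total attacking pairs: 10.

10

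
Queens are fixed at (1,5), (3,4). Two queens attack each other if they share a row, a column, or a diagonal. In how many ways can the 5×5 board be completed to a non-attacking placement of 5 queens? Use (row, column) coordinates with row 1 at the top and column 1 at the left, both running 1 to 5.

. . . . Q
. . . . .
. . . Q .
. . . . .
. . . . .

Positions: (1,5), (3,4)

1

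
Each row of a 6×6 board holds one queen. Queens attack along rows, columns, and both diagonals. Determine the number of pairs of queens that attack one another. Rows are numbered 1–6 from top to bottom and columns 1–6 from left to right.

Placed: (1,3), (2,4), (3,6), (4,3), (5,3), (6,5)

Same column: (1,3)–(4,3) (column 3); (1,3)–(5,3) (column 3); (4,3)–(5,3) (column 3).
Same diagonal: (1,3)–(2,4) (|1−2| = |3−4| = 1); (4,3)–(6,5) (|4−6| = |3−5| = 2).
Total attacking pairs: 5.

5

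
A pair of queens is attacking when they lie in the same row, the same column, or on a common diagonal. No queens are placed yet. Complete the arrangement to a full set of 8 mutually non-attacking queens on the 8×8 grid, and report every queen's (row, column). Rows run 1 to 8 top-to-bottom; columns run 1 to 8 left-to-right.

Row 1: Safe: 1, 2, 3, 4, 5, 6, 7, 8. Place at column 4.
Row 2: attacked by (1,4)→{3,4,5}. Safe: 1, 2, 6, 7, 8. Place at column 1.
Row 3: attacked by (1,4)→{2,4,6}; (2,1)→{1,2}. Safe: 3, 5, 7, 8. Place at column 5.
Row 4: attacked by (1,4)→{1,4,7}; (2,1)→{1,3}; (3,5)→{4,5,6}. Safe: 2, 8. Place at column 8.
Row 5: attacked by (1,4)→{4,8}; (2,1)→{1,4}; (3,5)→{3,5,7}; (4,8)→{7,8}. Safe: 2, 6. Place at column 2.
Row 6: attacked by (1,4)→{4}; (2,1)→{1,5}; (3,5)→{2,5,8}; (4,8)→{6,8}; (5,2)→{1,2,3}. Safe: 7. Place at column 7.
Row 7: attacked by (1,4)→{4}; (2,1)→{1,6}; (3,5)→{1,5}; (4,8)→{5,8}; (5,2)→{2,4}; (6,7)→{6,7,8}. Safe: 3. Place at column 3.
Row 8: attacked by (1,4)→{4}; (2,1)→{1,7}; (3,5)→{5}; (4,8)→{4,8}; (5,2)→{2,5}; (6,7)→{5,7}; (7,3)→{2,3,4}. Safe: 6. Place at column 6.
Columns [4, 1, 5, 8, 2, 7, 3, 6], r−c [-3, 1, -2, -4, 3, -1, 4, 2], r+c [5, 3, 8, 12, 7, 13, 10, 14] are all distinct, so no two queens attack.

(1,4) (2,1) (3,5) (4,8) (5,2) (6,7) (7,3) (8,6)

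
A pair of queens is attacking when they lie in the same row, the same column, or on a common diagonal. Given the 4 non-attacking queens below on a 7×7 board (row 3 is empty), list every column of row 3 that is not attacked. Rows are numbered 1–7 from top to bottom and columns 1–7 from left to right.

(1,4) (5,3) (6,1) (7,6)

columns 7

(1,4) attacks row 3 at column 4 and diagonals 2, 6.
(5,3) attacks row 3 at column 3 and diagonals 1, 5.
(6,1) attacks row 3 at column 1 and diagonals 4.
(7,6) attacks row 3 at column 6 and diagonals 2.
Attacked columns: {1, 2, 3, 4, 5, 6}. Safe: {7}.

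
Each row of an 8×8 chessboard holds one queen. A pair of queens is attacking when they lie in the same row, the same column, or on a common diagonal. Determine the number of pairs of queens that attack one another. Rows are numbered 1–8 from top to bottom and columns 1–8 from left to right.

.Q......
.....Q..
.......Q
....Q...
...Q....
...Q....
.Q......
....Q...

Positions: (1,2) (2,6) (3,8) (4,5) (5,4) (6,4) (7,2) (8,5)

7

Same column: (1,2)–(7,2) (column 2); (4,5)–(8,5) (column 5); (5,4)–(6,4) (column 4).
Same diagonal: (1,2)–(4,5) (|1−4| = |2−5| = 3); (4,5)–(5,4) (|4−5| = |5−4| = 1); (4,5)–(7,2) (|4−7| = |5−2| = 3); (5,4)–(7,2) (|5−7| = |4−2| = 2).
Total attacking pairs: 7.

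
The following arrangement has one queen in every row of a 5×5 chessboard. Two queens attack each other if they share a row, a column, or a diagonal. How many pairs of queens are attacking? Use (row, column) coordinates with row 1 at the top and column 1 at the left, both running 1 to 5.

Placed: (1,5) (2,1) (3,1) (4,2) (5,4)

4

Same column: (2,1)–(3,1) (column 1).
Same diagonal: (1,5)–(4,2) (|1−4| = |5−2| = 3); (2,1)–(5,4) (|2−5| = |1−4| = 3); (3,1)–(4,2) (|3−4| = |1−2| = 1).
Total attacking pairs: 4.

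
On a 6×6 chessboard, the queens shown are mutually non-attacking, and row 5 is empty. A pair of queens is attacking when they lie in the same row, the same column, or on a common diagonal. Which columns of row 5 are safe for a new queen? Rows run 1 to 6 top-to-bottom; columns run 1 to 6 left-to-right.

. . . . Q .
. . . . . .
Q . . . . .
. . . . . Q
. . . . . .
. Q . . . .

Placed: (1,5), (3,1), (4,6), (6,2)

(1,5) attacks row 5 at column 5 and diagonals 1.
(3,1) attacks row 5 at column 1 and diagonals 3.
(4,6) attacks row 5 at column 6 and diagonals 5.
(6,2) attacks row 5 at column 2 and diagonals 1, 3.
Attacked columns: {1, 2, 3, 5, 6}. Safe: {4}.

columns 4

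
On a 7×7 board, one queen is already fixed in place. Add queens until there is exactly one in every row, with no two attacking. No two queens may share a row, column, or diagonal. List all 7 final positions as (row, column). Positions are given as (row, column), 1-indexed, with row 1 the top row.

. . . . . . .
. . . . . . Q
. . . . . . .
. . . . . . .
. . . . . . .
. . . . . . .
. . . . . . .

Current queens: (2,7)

Row 1: attacked by (2,7)→{6,7}. Safe: 1, 2, 3, 4, 5. Place at column 5.
Row 3: attacked by (1,5)→{3,5,7}; (2,7)→{6,7}. Safe: 1, 2, 4. Place at column 2.
Row 4: attacked by (1,5)→{2,5}; (2,7)→{5,7}; (3,2)→{1,2,3}. Safe: 4, 6. Place at column 6.
Row 5: attacked by (1,5)→{1,5}; (2,7)→{4,7}; (3,2)→{2,4}; (4,6)→{5,6,7}. Safe: 3. Place at column 3.
Row 6: attacked by (1,5)→{5}; (2,7)→{3,7}; (3,2)→{2,5}; (4,6)→{4,6}; (5,3)→{2,3,4}. Safe: 1. Place at column 1.
Row 7: attacked by (1,5)→{5}; (2,7)→{2,7}; (3,2)→{2,6}; (4,6)→{3,6}; (5,3)→{1,3,5}; (6,1)→{1,2}. Safe: 4. Place at column 4.
Columns [5, 7, 2, 6, 3, 1, 4], r−c [-4, -5, 1, -2, 2, 5, 3], r+c [6, 9, 5, 10, 8, 7, 11] are all distinct, so no two queens attack.

(1,5) (2,7) (3,2) (4,6) (5,3) (6,1) (7,4)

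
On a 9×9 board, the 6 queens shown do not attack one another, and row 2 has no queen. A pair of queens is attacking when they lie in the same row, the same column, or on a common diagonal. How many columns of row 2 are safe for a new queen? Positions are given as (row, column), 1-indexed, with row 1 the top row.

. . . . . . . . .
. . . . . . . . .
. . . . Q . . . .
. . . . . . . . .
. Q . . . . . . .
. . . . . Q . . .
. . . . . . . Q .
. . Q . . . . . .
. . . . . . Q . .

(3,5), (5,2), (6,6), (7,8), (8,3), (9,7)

(3,5) attacks row 2 at column 5 and diagonals 4, 6.
(5,2) attacks row 2 at column 2 and diagonals 5.
(6,6) attacks row 2 at column 6 and diagonals 2.
(7,8) attacks row 2 at column 8 and diagonals 3.
(8,3) attacks row 2 at column 3 and diagonals 9.
(9,7) attacks row 2 at column 7.
Attacked columns: {2, 3, 4, 5, 6, 7, 8, 9}. Safe: {1}.

1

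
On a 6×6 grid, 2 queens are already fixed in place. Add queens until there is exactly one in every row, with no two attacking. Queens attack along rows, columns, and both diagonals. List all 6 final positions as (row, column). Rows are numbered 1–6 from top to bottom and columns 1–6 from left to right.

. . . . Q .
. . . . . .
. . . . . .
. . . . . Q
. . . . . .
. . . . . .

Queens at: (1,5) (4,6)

(1,5) (2,3) (3,1) (4,6) (5,4) (6,2)

Row 2: attacked by (1,5)→{4,5,6}; (4,6)→{4,6}. Safe: 1, 2, 3. Place at column 3.
Row 3: attacked by (1,5)→{3,5}; (2,3)→{2,3,4}; (4,6)→{5,6}. Safe: 1. Place at column 1.
Row 5: attacked by (1,5)→{1,5}; (2,3)→{3,6}; (3,1)→{1,3}; (4,6)→{5,6}. Safe: 2, 4. Place at column 4.
Row 6: attacked by (1,5)→{5}; (2,3)→{3}; (3,1)→{1,4}; (4,6)→{4,6}; (5,4)→{3,4,5}. Safe: 2. Place at column 2.
Columns [5, 3, 1, 6, 4, 2], r−c [-4, -1, 2, -2, 1, 4], r+c [6, 5, 4, 10, 9, 8] are all distinct, so no two queens attack.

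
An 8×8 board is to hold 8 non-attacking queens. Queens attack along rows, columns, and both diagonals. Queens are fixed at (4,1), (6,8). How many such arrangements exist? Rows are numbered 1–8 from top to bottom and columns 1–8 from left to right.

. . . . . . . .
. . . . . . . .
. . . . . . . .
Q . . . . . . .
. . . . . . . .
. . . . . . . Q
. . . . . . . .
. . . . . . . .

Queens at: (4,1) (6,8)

Branch on row 1: col 2 → 1; col 5 → 1; col 6 → 1; col 7 → 1.
Sum: 1 + 1 + 1 + 1 = 4.

4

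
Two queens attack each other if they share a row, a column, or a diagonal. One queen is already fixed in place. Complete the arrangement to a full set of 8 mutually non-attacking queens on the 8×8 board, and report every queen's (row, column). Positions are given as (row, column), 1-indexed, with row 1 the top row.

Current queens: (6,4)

Row 1: attacked by (6,4)→{4}. Safe: 1, 2, 3, 5, 6, 7, 8. Place at column 7.
Row 2: attacked by (1,7)→{6,7,8}; (6,4)→{4,8}. Safe: 1, 2, 3, 5. Place at column 1.
Row 3: attacked by (1,7)→{5,7}; (2,1)→{1,2}; (6,4)→{1,4,7}. Safe: 3, 6, 8. Place at column 3.
Row 4: attacked by (1,7)→{4,7}; (2,1)→{1,3}; (3,3)→{2,3,4}; (6,4)→{2,4,6}. Safe: 5, 8. Place at column 8.
Row 5: attacked by (1,7)→{3,7}; (2,1)→{1,4}; (3,3)→{1,3,5}; (4,8)→{7,8}; (6,4)→{3,4,5}. Safe: 2, 6. Place at column 6.
Row 7: attacked by (1,7)→{1,7}; (2,1)→{1,6}; (3,3)→{3,7}; (4,8)→{5,8}; (5,6)→{4,6,8}; (6,4)→{3,4,5}. Safe: 2. Place at column 2.
Row 8: attacked by (1,7)→{7}; (2,1)→{1,7}; (3,3)→{3,8}; (4,8)→{4,8}; (5,6)→{3,6}; (6,4)→{2,4,6}; (7,2)→{1,2,3}. Safe: 5. Place at column 5.
Columns [7, 1, 3, 8, 6, 4, 2, 5], r−c [-6, 1, 0, -4, -1, 2, 5, 3], r+c [8, 3, 6, 12, 11, 10, 9, 13] are all distinct, so no two queens attack.

(1,7) (2,1) (3,3) (4,8) (5,6) (6,4) (7,2) (8,5)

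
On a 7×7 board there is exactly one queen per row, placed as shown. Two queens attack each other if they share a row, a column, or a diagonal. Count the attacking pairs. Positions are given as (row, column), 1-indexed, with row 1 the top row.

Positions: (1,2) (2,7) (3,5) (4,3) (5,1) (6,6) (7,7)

Same column: (2,7)–(7,7) (column 7).
Same diagonal: (6,6)–(7,7) (|6−7| = |6−7| = 1).
Total attacking pairs: 2.

2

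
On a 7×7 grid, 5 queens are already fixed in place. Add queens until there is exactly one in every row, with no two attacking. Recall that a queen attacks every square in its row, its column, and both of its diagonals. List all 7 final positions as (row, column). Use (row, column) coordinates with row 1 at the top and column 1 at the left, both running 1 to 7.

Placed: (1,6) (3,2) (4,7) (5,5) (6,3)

Row 2: attacked by (1,6)→{5,6,7}; (3,2)→{1,2,3}; (4,7)→{5,7}; (5,5)→{2,5}; (6,3)→{3,7}. Safe: 4. Place at column 4.
Row 7: attacked by (1,6)→{6}; (2,4)→{4}; (3,2)→{2,6}; (4,7)→{4,7}; (5,5)→{3,5,7}; (6,3)→{2,3,4}. Safe: 1. Place at column 1.
Columns [6, 4, 2, 7, 5, 3, 1], r−c [-5, -2, 1, -3, 0, 3, 6], r+c [7, 6, 5, 11, 10, 9, 8] are all distinct, so no two queens attack.

(1,6) (2,4) (3,2) (4,7) (5,5) (6,3) (7,1)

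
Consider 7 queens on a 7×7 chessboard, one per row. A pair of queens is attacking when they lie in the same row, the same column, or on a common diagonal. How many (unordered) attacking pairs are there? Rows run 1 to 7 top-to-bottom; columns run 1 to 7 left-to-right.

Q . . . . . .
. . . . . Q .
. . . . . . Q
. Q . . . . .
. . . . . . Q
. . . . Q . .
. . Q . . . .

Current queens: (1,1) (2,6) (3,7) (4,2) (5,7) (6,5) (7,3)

3

Same column: (3,7)–(5,7) (column 7).
Same diagonal: (2,6)–(3,7) (|2−3| = |6−7| = 1); (3,7)–(7,3) (|3−7| = |7−3| = 4).
Total attacking pairs: 3.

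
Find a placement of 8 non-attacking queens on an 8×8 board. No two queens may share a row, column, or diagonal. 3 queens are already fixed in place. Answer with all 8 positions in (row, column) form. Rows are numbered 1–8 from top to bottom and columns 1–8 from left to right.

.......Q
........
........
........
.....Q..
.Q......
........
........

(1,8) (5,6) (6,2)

(1,8) (2,4) (3,1) (4,3) (5,6) (6,2) (7,7) (8,5)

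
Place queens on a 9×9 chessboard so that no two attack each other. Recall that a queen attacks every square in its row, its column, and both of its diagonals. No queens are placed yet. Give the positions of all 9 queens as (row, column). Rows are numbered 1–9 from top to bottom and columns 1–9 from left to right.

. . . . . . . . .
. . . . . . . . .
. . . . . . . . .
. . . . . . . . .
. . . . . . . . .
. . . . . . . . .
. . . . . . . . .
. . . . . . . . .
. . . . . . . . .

(1,8) (2,3) (3,5) (4,9) (5,1) (6,6) (7,4) (8,2) (9,7)

Row 1: Safe: 1, 2, 3, 4, 5, 6, 7, 8, 9. Place at column 8.
Row 2: attacked by (1,8)→{7,8,9}. Safe: 1, 2, 3, 4, 5, 6. Place at column 3.
Row 3: attacked by (1,8)→{6,8}; (2,3)→{2,3,4}. Safe: 1, 5, 7, 9. Place at column 5.
Row 4: attacked by (1,8)→{5,8}; (2,3)→{1,3,5}; (3,5)→{4,5,6}. Safe: 2, 7, 9. Place at column 9.
Row 5: attacked by (1,8)→{4,8}; (2,3)→{3,6}; (3,5)→{3,5,7}; (4,9)→{8,9}. Safe: 1, 2. Place at column 1.
Row 6: attacked by (1,8)→{3,8}; (2,3)→{3,7}; (3,5)→{2,5,8}; (4,9)→{7,9}; (5,1)→{1,2}. Safe: 4, 6. Place at column 6.
Row 7: attacked by (1,8)→{2,8}; (2,3)→{3,8}; (3,5)→{1,5,9}; (4,9)→{6,9}; (5,1)→{1,3}; (6,6)→{5,6,7}. Safe: 4. Place at column 4.
Row 8: attacked by (1,8)→{1,8}; (2,3)→{3,9}; (3,5)→{5}; (4,9)→{5,9}; (5,1)→{1,4}; (6,6)→{4,6,8}; (7,4)→{3,4,5}. Safe: 2, 7. Place at column 2.
Row 9: attacked by (1,8)→{8}; (2,3)→{3}; (3,5)→{5}; (4,9)→{4,9}; (5,1)→{1,5}; (6,6)→{3,6,9}; (7,4)→{2,4,6}; (8,2)→{1,2,3}. Safe: 7. Place at column 7.
Columns [8, 3, 5, 9, 1, 6, 4, 2, 7], r−c [-7, -1, -2, -5, 4, 0, 3, 6, 2], r+c [9, 5, 8, 13, 6, 12, 11, 10, 16] are all distinct, so no two queens attack.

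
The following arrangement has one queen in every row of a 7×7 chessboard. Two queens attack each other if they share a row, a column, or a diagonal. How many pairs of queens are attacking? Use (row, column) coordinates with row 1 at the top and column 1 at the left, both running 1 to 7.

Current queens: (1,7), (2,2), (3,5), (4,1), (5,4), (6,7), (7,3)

2

Same column: (1,7)–(6,7) (column 7).
Same diagonal: (1,7)–(3,5) (|1−3| = |7−5| = 2).
Total attacking pairs: 2.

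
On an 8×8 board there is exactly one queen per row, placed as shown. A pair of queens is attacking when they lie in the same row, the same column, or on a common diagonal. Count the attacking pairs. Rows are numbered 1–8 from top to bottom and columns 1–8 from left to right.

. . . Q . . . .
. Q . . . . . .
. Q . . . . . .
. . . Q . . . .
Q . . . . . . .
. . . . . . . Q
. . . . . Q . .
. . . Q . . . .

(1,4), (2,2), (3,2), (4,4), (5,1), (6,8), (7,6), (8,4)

8

Same column: (1,4)–(4,4) (column 4); (1,4)–(8,4) (column 4); (2,2)–(3,2) (column 2); (4,4)–(8,4) (column 4).
Same diagonal: (1,4)–(3,2) (|1−3| = |4−2| = 2); (2,2)–(4,4) (|2−4| = |2−4| = 2); (3,2)–(7,6) (|3−7| = |2−6| = 4); (5,1)–(8,4) (|5−8| = |1−4| = 3).
Total attacking pairs: 8.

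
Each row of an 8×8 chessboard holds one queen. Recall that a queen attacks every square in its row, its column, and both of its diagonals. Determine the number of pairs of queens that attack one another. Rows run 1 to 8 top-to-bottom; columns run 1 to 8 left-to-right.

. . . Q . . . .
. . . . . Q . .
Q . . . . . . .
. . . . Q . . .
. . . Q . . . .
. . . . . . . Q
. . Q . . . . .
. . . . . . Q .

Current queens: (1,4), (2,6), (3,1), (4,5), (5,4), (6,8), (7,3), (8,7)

3

Same column: (1,4)–(5,4) (column 4).
Same diagonal: (4,5)–(5,4) (|4−5| = |5−4| = 1); (5,4)–(8,7) (|5−8| = |4−7| = 3).
Total attacking pairs: 3.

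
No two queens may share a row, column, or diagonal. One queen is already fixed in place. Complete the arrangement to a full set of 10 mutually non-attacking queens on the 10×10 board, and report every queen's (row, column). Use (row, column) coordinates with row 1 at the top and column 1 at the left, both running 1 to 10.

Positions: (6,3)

Row 1: attacked by (6,3)→{3,8}. Safe: 1, 2, 4, 5, 6, 7, 9, 10. Place at column 5.
Row 2: attacked by (1,5)→{4,5,6}; (6,3)→{3,7}. Safe: 1, 2, 8, 9, 10. Place at column 8.
Row 3: attacked by (1,5)→{3,5,7}; (2,8)→{7,8,9}; (6,3)→{3,6}. Safe: 1, 2, 4, 10. Place at column 4.
Row 4: attacked by (1,5)→{2,5,8}; (2,8)→{6,8,10}; (3,4)→{3,4,5}; (6,3)→{1,3,5}. Safe: 7, 9. Place at column 9.
Row 5: attacked by (1,5)→{1,5,9}; (2,8)→{5,8}; (3,4)→{2,4,6}; (4,9)→{8,9,10}; (6,3)→{2,3,4}. Safe: 7. Place at column 7.
Row 7: attacked by (1,5)→{5}; (2,8)→{3,8}; (3,4)→{4,8}; (4,9)→{6,9}; (5,7)→{5,7,9}; (6,3)→{2,3,4}. Safe: 1, 10. Place at column 1.
Row 8: attacked by (1,5)→{5}; (2,8)→{2,8}; (3,4)→{4,9}; (4,9)→{5,9}; (5,7)→{4,7,10}; (6,3)→{1,3,5}; (7,1)→{1,2}. Safe: 6. Place at column 6.
Row 9: attacked by (1,5)→{5}; (2,8)→{1,8}; (3,4)→{4,10}; (4,9)→{4,9}; (5,7)→{3,7}; (6,3)→{3,6}; (7,1)→{1,3}; (8,6)→{5,6,7}. Safe: 2. Place at column 2.
Row 10: attacked by (1,5)→{5}; (2,8)→{8}; (3,4)→{4}; (4,9)→{3,9}; (5,7)→{2,7}; (6,3)→{3,7}; (7,1)→{1,4}; (8,6)→{4,6,8}; (9,2)→{1,2,3}. Safe: 10. Place at column 10.
Columns [5, 8, 4, 9, 7, 3, 1, 6, 2, 10], r−c [-4, -6, -1, -5, -2, 3, 6, 2, 7, 0], r+c [6, 10, 7, 13, 12, 9, 8, 14, 11, 20] are all distinct, so no two queens attack.

(1,5) (2,8) (3,4) (4,9) (5,7) (6,3) (7,1) (8,6) (9,2) (10,10)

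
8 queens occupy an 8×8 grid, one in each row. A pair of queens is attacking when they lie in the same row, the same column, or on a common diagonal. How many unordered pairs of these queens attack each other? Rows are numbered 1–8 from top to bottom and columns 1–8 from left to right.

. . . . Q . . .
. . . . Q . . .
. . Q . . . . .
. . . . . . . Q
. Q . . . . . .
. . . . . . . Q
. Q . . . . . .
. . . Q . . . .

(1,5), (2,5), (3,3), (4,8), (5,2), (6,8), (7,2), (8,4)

7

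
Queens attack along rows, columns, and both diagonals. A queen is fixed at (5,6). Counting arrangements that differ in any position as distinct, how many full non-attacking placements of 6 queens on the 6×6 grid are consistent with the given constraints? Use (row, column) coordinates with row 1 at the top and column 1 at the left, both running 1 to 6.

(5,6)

Branch on row 1: col 1 → 0; col 3 → 0; col 4 → 1; col 5 → 0.
Sum: 0 + 0 + 1 + 0 = 1.

1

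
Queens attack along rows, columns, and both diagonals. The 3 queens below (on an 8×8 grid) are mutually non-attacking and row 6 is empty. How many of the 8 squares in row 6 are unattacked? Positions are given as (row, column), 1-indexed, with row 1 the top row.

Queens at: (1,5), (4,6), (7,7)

3

(1,5) attacks row 6 at column 5.
(4,6) attacks row 6 at column 6 and diagonals 4, 8.
(7,7) attacks row 6 at column 7 and diagonals 6, 8.
Attacked columns: {4, 5, 6, 7, 8}. Safe: {1, 2, 3}.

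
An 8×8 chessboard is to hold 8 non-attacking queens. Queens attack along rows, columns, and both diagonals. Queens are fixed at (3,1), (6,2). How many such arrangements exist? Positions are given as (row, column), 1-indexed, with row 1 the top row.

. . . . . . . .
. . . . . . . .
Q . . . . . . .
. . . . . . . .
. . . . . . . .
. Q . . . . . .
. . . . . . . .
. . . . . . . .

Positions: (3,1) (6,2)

8

Branch on row 1: col 4 → 3; col 5 → 1; col 6 → 3; col 8 → 1.
Sum: 3 + 1 + 3 + 1 = 8.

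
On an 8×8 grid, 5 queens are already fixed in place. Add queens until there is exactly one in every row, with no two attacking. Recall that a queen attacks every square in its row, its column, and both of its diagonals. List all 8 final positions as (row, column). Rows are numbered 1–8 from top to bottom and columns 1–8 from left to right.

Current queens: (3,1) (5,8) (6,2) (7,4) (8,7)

(1,5) (2,3) (3,1) (4,6) (5,8) (6,2) (7,4) (8,7)

Row 1: attacked by (3,1)→{1,3}; (5,8)→{4,8}; (6,2)→{2,7}; (7,4)→{4}; (8,7)→{7}. Safe: 5, 6. Place at column 5.
Row 2: attacked by (1,5)→{4,5,6}; (3,1)→{1,2}; (5,8)→{5,8}; (6,2)→{2,6}; (7,4)→{4}; (8,7)→{1,7}. Safe: 3. Place at column 3.
Row 4: attacked by (1,5)→{2,5,8}; (2,3)→{1,3,5}; (3,1)→{1,2}; (5,8)→{7,8}; (6,2)→{2,4}; (7,4)→{1,4,7}; (8,7)→{3,7}. Safe: 6. Place at column 6.
Columns [5, 3, 1, 6, 8, 2, 4, 7], r−c [-4, -1, 2, -2, -3, 4, 3, 1], r+c [6, 5, 4, 10, 13, 8, 11, 15] are all distinct, so no two queens attack.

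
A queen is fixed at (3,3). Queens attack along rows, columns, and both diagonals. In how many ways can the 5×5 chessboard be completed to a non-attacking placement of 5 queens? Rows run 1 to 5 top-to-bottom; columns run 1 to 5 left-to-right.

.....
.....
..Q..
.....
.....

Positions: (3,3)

2

Branch on row 1: col 2 → 1; col 4 → 1.
Sum: 1 + 1 = 2.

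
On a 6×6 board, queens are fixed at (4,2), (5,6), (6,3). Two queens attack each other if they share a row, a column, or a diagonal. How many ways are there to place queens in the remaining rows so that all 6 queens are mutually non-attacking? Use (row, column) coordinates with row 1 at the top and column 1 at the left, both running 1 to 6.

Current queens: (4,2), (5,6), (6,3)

1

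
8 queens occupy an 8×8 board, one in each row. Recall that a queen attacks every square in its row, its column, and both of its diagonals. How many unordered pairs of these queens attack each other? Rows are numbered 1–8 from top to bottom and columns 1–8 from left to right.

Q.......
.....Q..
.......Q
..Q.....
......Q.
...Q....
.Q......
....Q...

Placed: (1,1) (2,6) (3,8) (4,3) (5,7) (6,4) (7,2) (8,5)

0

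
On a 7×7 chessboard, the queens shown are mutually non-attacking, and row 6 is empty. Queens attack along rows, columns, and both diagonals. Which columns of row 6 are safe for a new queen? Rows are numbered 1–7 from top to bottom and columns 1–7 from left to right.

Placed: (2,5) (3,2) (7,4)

(2,5) attacks row 6 at column 5 and diagonals 1.
(3,2) attacks row 6 at column 2 and diagonals 5.
(7,4) attacks row 6 at column 4 and diagonals 3, 5.
Attacked columns: {1, 2, 3, 4, 5}. Safe: {6, 7}.

columns 6, 7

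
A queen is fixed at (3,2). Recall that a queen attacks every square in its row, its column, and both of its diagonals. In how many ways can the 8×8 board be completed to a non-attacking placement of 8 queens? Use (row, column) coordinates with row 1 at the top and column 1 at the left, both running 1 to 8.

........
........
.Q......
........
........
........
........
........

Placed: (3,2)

Branch on row 1: col 1 → 0; col 3 → 7; col 5 → 3; col 6 → 2; col 7 → 2; col 8 → 0.
Sum: 0 + 7 + 3 + 2 + 2 + 0 = 14.

14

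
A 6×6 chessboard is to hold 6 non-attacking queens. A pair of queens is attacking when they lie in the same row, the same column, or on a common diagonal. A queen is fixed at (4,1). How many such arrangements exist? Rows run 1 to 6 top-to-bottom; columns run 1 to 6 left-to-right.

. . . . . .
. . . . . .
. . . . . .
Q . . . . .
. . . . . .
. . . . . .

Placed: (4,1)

1

Branch on row 1: col 2 → 1; col 3 → 0; col 5 → 0; col 6 → 0.
Sum: 1 + 0 + 0 + 0 = 1.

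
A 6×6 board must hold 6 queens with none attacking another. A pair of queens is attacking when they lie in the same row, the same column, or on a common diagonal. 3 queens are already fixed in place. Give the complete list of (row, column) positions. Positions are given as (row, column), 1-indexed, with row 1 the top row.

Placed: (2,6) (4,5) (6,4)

Row 1: attacked by (2,6)→{5,6}; (4,5)→{2,5}; (6,4)→{4}. Safe: 1, 3. Place at column 3.
Row 3: attacked by (1,3)→{1,3,5}; (2,6)→{5,6}; (4,5)→{4,5,6}; (6,4)→{1,4}. Safe: 2. Place at column 2.
Row 5: attacked by (1,3)→{3}; (2,6)→{3,6}; (3,2)→{2,4}; (4,5)→{4,5,6}; (6,4)→{3,4,5}. Safe: 1. Place at column 1.
Columns [3, 6, 2, 5, 1, 4], r−c [-2, -4, 1, -1, 4, 2], r+c [4, 8, 5, 9, 6, 10] are all distinct, so no two queens attack.

(1,3) (2,6) (3,2) (4,5) (5,1) (6,4)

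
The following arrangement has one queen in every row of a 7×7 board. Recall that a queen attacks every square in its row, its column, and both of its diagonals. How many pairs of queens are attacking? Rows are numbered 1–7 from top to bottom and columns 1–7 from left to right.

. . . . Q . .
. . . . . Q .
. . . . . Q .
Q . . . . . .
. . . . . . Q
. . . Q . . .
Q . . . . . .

Same column: (2,6)–(3,6) (column 6); (4,1)–(7,1) (column 1).
Same diagonal: (1,5)–(2,6) (|1−2| = |5−6| = 1); (2,6)–(7,1) (|2−7| = |6−1| = 5).
Total attacking pairs: 4.

4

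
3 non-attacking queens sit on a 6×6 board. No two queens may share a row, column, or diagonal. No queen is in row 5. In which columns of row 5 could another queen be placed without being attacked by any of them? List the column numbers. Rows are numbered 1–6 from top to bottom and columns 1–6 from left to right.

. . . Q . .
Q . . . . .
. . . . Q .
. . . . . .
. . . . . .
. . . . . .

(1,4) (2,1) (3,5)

(1,4) attacks row 5 at column 4.
(2,1) attacks row 5 at column 1 and diagonals 4.
(3,5) attacks row 5 at column 5 and diagonals 3.
Attacked columns: {1, 3, 4, 5}. Safe: {2, 6}.

columns 2, 6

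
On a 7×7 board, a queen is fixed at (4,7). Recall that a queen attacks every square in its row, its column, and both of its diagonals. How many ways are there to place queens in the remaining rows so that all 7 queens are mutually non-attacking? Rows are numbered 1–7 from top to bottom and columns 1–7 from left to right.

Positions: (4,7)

6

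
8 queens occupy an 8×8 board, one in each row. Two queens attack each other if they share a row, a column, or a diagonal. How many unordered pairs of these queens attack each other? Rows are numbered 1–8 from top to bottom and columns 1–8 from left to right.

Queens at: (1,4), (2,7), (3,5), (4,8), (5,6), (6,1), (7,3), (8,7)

1

Same column: (2,7)–(8,7) (column 7).
Total attacking pairs: 1.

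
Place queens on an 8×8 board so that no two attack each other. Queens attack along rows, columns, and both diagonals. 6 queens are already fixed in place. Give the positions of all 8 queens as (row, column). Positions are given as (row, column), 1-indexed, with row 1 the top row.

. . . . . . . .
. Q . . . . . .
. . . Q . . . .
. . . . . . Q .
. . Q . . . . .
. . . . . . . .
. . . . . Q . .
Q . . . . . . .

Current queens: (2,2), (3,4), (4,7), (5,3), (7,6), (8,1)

Row 1: attacked by (2,2)→{1,2,3}; (3,4)→{2,4,6}; (4,7)→{4,7}; (5,3)→{3,7}; (7,6)→{6}; (8,1)→{1,8}. Safe: 5. Place at column 5.
Row 6: attacked by (1,5)→{5}; (2,2)→{2,6}; (3,4)→{1,4,7}; (4,7)→{5,7}; (5,3)→{2,3,4}; (7,6)→{5,6,7}; (8,1)→{1,3}. Safe: 8. Place at column 8.
Columns [5, 2, 4, 7, 3, 8, 6, 1], r−c [-4, 0, -1, -3, 2, -2, 1, 7], r+c [6, 4, 7, 11, 8, 14, 13, 9] are all distinct, so no two queens attack.

(1,5) (2,2) (3,4) (4,7) (5,3) (6,8) (7,6) (8,1)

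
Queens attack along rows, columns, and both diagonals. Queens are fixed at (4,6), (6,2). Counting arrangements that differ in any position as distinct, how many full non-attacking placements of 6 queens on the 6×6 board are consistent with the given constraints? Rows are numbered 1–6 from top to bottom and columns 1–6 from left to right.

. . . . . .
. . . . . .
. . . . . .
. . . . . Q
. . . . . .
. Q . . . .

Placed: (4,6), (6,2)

Branch on row 1: col 1 → 0; col 4 → 0; col 5 → 1.
Sum: 0 + 0 + 1 = 1.

1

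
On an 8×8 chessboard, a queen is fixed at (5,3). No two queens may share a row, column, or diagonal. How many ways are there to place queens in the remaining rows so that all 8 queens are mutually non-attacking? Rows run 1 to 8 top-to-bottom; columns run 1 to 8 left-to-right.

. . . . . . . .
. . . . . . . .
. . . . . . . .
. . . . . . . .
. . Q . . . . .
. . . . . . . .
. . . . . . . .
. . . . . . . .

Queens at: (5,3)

12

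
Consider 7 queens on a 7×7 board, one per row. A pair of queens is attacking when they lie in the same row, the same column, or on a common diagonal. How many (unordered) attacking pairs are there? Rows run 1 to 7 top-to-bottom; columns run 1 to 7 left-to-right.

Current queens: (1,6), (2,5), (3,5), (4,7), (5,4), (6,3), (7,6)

6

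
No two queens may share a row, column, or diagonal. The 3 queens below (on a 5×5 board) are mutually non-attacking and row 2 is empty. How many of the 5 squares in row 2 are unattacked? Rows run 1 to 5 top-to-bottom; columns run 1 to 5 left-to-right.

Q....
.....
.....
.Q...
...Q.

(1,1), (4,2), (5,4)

2

(1,1) attacks row 2 at column 1 and diagonals 2.
(4,2) attacks row 2 at column 2 and diagonals 4.
(5,4) attacks row 2 at column 4 and diagonals 1.
Attacked columns: {1, 2, 4}. Safe: {3, 5}.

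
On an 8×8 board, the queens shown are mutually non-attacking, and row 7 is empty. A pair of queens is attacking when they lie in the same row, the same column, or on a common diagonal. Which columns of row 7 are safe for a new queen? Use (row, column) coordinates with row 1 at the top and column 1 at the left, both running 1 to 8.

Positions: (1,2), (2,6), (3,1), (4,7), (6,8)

columns 3

(1,2) attacks row 7 at column 2 and diagonals 8.
(2,6) attacks row 7 at column 6 and diagonals 1.
(3,1) attacks row 7 at column 1 and diagonals 5.
(4,7) attacks row 7 at column 7 and diagonals 4.
(6,8) attacks row 7 at column 8 and diagonals 7.
Attacked columns: {1, 2, 4, 5, 6, 7, 8}. Safe: {3}.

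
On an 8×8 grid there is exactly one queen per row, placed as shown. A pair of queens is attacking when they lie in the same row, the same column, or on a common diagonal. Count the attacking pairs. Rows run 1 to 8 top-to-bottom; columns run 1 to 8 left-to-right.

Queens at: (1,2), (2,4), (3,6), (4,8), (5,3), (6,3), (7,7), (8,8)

Same column: (4,8)–(8,8) (column 8); (5,3)–(6,3) (column 3).
Same diagonal: (3,6)–(6,3) (|3−6| = |6−3| = 3); (7,7)–(8,8) (|7−8| = |7−8| = 1).
Total attacking pairs: 4.

4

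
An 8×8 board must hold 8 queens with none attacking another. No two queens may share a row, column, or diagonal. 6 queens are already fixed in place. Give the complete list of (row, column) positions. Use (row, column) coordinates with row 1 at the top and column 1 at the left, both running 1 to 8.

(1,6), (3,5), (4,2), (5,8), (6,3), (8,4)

(1,6) (2,1) (3,5) (4,2) (5,8) (6,3) (7,7) (8,4)

Row 2: attacked by (1,6)→{5,6,7}; (3,5)→{4,5,6}; (4,2)→{2,4}; (5,8)→{5,8}; (6,3)→{3,7}; (8,4)→{4}. Safe: 1. Place at column 1.
Row 7: attacked by (1,6)→{6}; (2,1)→{1,6}; (3,5)→{1,5}; (4,2)→{2,5}; (5,8)→{6,8}; (6,3)→{2,3,4}; (8,4)→{3,4,5}. Safe: 7. Place at column 7.
Columns [6, 1, 5, 2, 8, 3, 7, 4], r−c [-5, 1, -2, 2, -3, 3, 0, 4], r+c [7, 3, 8, 6, 13, 9, 14, 12] are all distinct, so no two queens attack.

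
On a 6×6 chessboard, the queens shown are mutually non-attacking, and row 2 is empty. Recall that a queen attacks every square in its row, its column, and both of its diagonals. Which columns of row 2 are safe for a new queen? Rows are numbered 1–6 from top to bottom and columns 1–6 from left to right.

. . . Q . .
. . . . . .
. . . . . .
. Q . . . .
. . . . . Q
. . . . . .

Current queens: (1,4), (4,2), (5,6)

columns 1

(1,4) attacks row 2 at column 4 and diagonals 3, 5.
(4,2) attacks row 2 at column 2 and diagonals 4.
(5,6) attacks row 2 at column 6 and diagonals 3.
Attacked columns: {2, 3, 4, 5, 6}. Safe: {1}.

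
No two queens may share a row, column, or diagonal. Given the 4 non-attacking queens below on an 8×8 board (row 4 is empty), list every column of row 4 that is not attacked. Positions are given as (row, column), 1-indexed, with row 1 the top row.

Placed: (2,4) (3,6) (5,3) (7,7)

columns 1, 8

(2,4) attacks row 4 at column 4 and diagonals 2, 6.
(3,6) attacks row 4 at column 6 and diagonals 5, 7.
(5,3) attacks row 4 at column 3 and diagonals 2, 4.
(7,7) attacks row 4 at column 7 and diagonals 4.
Attacked columns: {2, 3, 4, 5, 6, 7}. Safe: {1, 8}.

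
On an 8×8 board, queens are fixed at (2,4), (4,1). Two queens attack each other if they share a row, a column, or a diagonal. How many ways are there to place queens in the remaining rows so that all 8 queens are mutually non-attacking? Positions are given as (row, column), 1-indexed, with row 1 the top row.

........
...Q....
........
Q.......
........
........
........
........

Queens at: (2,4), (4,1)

2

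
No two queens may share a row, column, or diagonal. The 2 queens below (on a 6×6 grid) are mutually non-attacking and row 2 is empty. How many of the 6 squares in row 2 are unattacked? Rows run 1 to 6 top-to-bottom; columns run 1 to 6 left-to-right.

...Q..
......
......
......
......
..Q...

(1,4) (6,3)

3

(1,4) attacks row 2 at column 4 and diagonals 3, 5.
(6,3) attacks row 2 at column 3.
Attacked columns: {3, 4, 5}. Safe: {1, 2, 6}.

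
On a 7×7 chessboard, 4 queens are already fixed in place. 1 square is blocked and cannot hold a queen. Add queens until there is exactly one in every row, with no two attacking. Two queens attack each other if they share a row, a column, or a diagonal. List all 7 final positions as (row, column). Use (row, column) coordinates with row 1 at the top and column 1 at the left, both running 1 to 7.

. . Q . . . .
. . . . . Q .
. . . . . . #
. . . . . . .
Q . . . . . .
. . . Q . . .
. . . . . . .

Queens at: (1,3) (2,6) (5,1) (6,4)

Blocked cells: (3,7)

(1,3) (2,6) (3,2) (4,5) (5,1) (6,4) (7,7)

Row 3: attacked by (1,3)→{1,3,5}; (2,6)→{5,6,7}; (5,1)→{1,3}; (6,4)→{1,4,7}. Blocked: 7. Safe: 2. Place at column 2.
Row 4: attacked by (1,3)→{3,6}; (2,6)→{4,6}; (3,2)→{1,2,3}; (5,1)→{1,2}; (6,4)→{2,4,6}. Safe: 5, 7. Place at column 5.
Row 7: attacked by (1,3)→{3}; (2,6)→{1,6}; (3,2)→{2,6}; (4,5)→{2,5}; (5,1)→{1,3}; (6,4)→{3,4,5}. Safe: 7. Place at column 7.
Columns [3, 6, 2, 5, 1, 4, 7], r−c [-2, -4, 1, -1, 4, 2, 0], r+c [4, 8, 5, 9, 6, 10, 14] are all distinct, so no two queens attack.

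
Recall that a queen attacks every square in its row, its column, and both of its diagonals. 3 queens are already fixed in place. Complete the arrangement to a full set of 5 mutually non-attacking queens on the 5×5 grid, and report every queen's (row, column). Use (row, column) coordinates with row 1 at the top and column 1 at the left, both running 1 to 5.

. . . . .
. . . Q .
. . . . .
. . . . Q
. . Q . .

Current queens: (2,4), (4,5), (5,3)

Row 1: attacked by (2,4)→{3,4,5}; (4,5)→{2,5}; (5,3)→{3}. Safe: 1. Place at column 1.
Row 3: attacked by (1,1)→{1,3}; (2,4)→{3,4,5}; (4,5)→{4,5}; (5,3)→{1,3,5}. Safe: 2. Place at column 2.
Columns [1, 4, 2, 5, 3], r−c [0, -2, 1, -1, 2], r+c [2, 6, 5, 9, 8] are all distinct, so no two queens attack.

(1,1) (2,4) (3,2) (4,5) (5,3)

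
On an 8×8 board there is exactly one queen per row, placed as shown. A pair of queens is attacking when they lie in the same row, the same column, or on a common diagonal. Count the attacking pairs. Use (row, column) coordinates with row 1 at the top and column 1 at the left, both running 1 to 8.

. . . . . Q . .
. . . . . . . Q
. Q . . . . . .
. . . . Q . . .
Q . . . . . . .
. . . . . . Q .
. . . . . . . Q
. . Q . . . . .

Same column: (2,8)–(7,8) (column 8).
Same diagonal: (4,5)–(6,7) (|4−6| = |5−7| = 2); (4,5)–(7,8) (|4−7| = |5−8| = 3); (6,7)–(7,8) (|6−7| = |7−8| = 1).
Total attacking pairs: 4.

4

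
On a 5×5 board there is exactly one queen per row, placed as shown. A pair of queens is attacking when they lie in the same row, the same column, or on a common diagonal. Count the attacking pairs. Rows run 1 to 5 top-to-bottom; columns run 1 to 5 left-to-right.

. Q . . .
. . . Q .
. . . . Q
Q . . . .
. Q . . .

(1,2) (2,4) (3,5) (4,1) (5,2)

Same column: (1,2)–(5,2) (column 2).
Same diagonal: (2,4)–(3,5) (|2−3| = |4−5| = 1); (4,1)–(5,2) (|4−5| = |1−2| = 1).
Total attacking pairs: 3.

3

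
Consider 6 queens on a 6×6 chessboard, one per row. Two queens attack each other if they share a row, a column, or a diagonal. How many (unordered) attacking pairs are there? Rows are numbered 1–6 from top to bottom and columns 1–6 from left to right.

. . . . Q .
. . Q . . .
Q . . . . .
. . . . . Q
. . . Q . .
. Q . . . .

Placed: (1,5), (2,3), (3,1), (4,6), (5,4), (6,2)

0

All columns are distinct and no two queens satisfy |Δrow| = |Δcol|, so no pair attacks.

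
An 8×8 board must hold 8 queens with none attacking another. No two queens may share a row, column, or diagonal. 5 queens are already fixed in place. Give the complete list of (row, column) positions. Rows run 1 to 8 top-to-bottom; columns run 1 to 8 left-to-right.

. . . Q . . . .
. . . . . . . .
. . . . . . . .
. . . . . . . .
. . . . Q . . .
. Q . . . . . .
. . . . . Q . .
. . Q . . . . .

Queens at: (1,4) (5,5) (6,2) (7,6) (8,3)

Row 2: attacked by (1,4)→{3,4,5}; (5,5)→{2,5,8}; (6,2)→{2,6}; (7,6)→{1,6}; (8,3)→{3}. Safe: 7. Place at column 7.
Row 3: attacked by (1,4)→{2,4,6}; (2,7)→{6,7,8}; (5,5)→{3,5,7}; (6,2)→{2,5}; (7,6)→{2,6}; (8,3)→{3,8}. Safe: 1. Place at column 1.
Row 4: attacked by (1,4)→{1,4,7}; (2,7)→{5,7}; (3,1)→{1,2}; (5,5)→{4,5,6}; (6,2)→{2,4}; (7,6)→{3,6}; (8,3)→{3,7}. Safe: 8. Place at column 8.
Columns [4, 7, 1, 8, 5, 2, 6, 3], r−c [-3, -5, 2, -4, 0, 4, 1, 5], r+c [5, 9, 4, 12, 10, 8, 13, 11] are all distinct, so no two queens attack.

(1,4) (2,7) (3,1) (4,8) (5,5) (6,2) (7,6) (8,3)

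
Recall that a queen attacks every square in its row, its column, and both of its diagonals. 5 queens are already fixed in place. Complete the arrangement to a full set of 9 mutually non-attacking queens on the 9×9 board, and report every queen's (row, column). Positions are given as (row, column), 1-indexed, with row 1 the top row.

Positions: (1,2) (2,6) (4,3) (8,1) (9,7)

Row 3: attacked by (1,2)→{2,4}; (2,6)→{5,6,7}; (4,3)→{2,3,4}; (8,1)→{1,6}; (9,7)→{1,7}. Safe: 8, 9. Place at column 9.
Row 5: attacked by (1,2)→{2,6}; (2,6)→{3,6,9}; (3,9)→{7,9}; (4,3)→{2,3,4}; (8,1)→{1,4}; (9,7)→{3,7}. Safe: 5, 8. Place at column 5.
Row 6: attacked by (1,2)→{2,7}; (2,6)→{2,6}; (3,9)→{6,9}; (4,3)→{1,3,5}; (5,5)→{4,5,6}; (8,1)→{1,3}; (9,7)→{4,7}. Safe: 8. Place at column 8.
Row 7: attacked by (1,2)→{2,8}; (2,6)→{1,6}; (3,9)→{5,9}; (4,3)→{3,6}; (5,5)→{3,5,7}; (6,8)→{7,8,9}; (8,1)→{1,2}; (9,7)→{5,7,9}. Safe: 4. Place at column 4.
Columns [2, 6, 9, 3, 5, 8, 4, 1, 7], r−c [-1, -4, -6, 1, 0, -2, 3, 7, 2], r+c [3, 8, 12, 7, 10, 14, 11, 9, 16] are all distinct, so no two queens attack.

(1,2) (2,6) (3,9) (4,3) (5,5) (6,8) (7,4) (8,1) (9,7)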